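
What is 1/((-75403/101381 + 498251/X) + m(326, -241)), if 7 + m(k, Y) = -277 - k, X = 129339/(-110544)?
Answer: -624405579/266282755707851 ≈ -2.3449e-6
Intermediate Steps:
X = -6159/5264 (X = 129339*(-1/110544) = -6159/5264 ≈ -1.1700)
m(k, Y) = -284 - k (m(k, Y) = -7 + (-277 - k) = -284 - k)
1/((-75403/101381 + 498251/X) + m(326, -241)) = 1/((-75403/101381 + 498251/(-6159/5264)) + (-284 - 1*326)) = 1/((-75403*1/101381 + 498251*(-5264/6159)) + (-284 - 326)) = 1/((-75403/101381 - 2622793264/6159) - 610) = 1/(-265901868304661/624405579 - 610) = 1/(-266282755707851/624405579) = -624405579/266282755707851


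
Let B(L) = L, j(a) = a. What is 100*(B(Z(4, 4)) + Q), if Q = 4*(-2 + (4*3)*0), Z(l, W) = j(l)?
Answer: -400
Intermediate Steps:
Z(l, W) = l
Q = -8 (Q = 4*(-2 + 12*0) = 4*(-2 + 0) = 4*(-2) = -8)
100*(B(Z(4, 4)) + Q) = 100*(4 - 8) = 100*(-4) = -400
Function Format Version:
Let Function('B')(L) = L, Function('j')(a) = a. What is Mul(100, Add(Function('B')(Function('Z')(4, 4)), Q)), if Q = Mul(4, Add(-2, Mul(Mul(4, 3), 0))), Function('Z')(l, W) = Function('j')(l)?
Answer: -400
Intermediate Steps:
Function('Z')(l, W) = l
Q = -8 (Q = Mul(4, Add(-2, Mul(12, 0))) = Mul(4, Add(-2, 0)) = Mul(4, -2) = -8)
Mul(100, Add(Function('B')(Function('Z')(4, 4)), Q)) = Mul(100, Add(4, -8)) = Mul(100, -4) = -400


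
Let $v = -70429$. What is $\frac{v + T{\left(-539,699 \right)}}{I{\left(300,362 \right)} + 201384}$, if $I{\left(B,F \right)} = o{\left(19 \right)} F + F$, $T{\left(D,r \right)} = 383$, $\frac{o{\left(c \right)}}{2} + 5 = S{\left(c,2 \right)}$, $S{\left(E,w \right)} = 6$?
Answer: $- \frac{35023}{101235} \approx -0.34596$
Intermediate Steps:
$o{\left(c \right)} = 2$ ($o{\left(c \right)} = -10 + 2 \cdot 6 = -10 + 12 = 2$)
$I{\left(B,F \right)} = 3 F$ ($I{\left(B,F \right)} = 2 F + F = 3 F$)
$\frac{v + T{\left(-539,699 \right)}}{I{\left(300,362 \right)} + 201384} = \frac{-70429 + 383}{3 \cdot 362 + 201384} = - \frac{70046}{1086 + 201384} = - \frac{70046}{202470} = \left(-70046\right) \frac{1}{202470} = - \frac{35023}{101235}$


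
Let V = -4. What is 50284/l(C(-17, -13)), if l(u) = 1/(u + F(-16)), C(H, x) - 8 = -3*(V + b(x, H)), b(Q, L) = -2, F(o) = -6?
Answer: 1005680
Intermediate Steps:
C(H, x) = 26 (C(H, x) = 8 - 3*(-4 - 2) = 8 - 3*(-6) = 8 + 18 = 26)
l(u) = 1/(-6 + u) (l(u) = 1/(u - 6) = 1/(-6 + u))
50284/l(C(-17, -13)) = 50284/(1/(-6 + 26)) = 50284/(1/20) = 50284*20 = 1005680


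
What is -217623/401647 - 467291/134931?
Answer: -217050117290/54194631357 ≈ -4.0050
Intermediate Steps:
-217623/401647 - 467291/134931 = -217050117290/54194631357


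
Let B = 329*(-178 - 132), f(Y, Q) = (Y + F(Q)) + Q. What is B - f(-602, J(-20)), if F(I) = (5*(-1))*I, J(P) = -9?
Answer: -101424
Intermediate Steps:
F(I) = -5*I
f(Y, Q) = Y - 4*Q (f(Y, Q) = (Y - 5*Q) + Q = Y - 4*Q)
B = -101990 (B = 329*(-310) = -101990)
B - f(-602, J(-20)) = -101990 - (-602 - 4*(-9)) = -101990 - (-602 + 36) = -101990 - 1*(-566) = -101990 + 566 = -101424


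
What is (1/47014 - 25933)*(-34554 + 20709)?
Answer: 16880018674545/47014 ≈ 3.5904e+8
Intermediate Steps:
(1/47014 - 25933)*(-34554 + 20709) = (1/47014 - 25933)*(-13845) = -1219214061/47014*(-13845) = 16880018674545/47014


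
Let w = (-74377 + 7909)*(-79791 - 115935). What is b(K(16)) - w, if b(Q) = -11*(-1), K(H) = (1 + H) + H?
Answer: -13009515757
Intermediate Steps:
w = 13009515768 (w = -66468*(-195726) = 13009515768)
K(H) = 1 + 2*H
b(Q) = 11
b(K(16)) - w = 11 - 1*13009515768 = 11 - 13009515768 = -13009515757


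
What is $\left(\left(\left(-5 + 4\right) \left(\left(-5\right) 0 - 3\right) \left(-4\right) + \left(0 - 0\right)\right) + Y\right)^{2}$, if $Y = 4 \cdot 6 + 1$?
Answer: $169$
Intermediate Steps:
$Y = 25$ ($Y = 24 + 1 = 25$)
$\left(\left(\left(-5 + 4\right) \left(\left(-5\right) 0 - 3\right) \left(-4\right) + \left(0 - 0\right)\right) + Y\right)^{2} = \left(\left(\left(-5 + 4\right) \left(\left(-5\right) 0 - 3\right) \left(-4\right) + \left(0 - 0\right)\right) + 25\right)^{2} = \left(\left(- (0 - 3) \left(-4\right) + \left(0 + 0\right)\right) + 25\right)^{2} = \left(\left(\left(-1\right) \left(-3\right) \left(-4\right) + 0\right) + 25\right)^{2} = \left(\left(3 \left(-4\right) + 0\right) + 25\right)^{2} = \left(\left(-12 + 0\right) + 25\right)^{2} = \left(-12 + 25\right)^{2} = 13^{2} = 169$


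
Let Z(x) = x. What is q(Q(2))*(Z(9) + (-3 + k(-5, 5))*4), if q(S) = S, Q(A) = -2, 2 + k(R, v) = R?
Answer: 62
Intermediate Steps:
k(R, v) = -2 + R
q(Q(2))*(Z(9) + (-3 + k(-5, 5))*4) = -2*(9 + (-3 + (-2 - 5))*4) = -2*(9 + (-3 - 7)*4) = -2*(9 - 10*4) = -2*(9 - 40) = -2*(-31) = 62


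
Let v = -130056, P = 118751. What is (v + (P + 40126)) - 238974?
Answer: -210153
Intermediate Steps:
(v + (P + 40126)) - 238974 = (-130056 + (118751 + 40126)) - 238974 = (-130056 + 158877) - 238974 = 28821 - 238974 = -210153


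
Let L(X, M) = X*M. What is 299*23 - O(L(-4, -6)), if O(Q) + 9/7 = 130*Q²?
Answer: -476012/7 ≈ -68002.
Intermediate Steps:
L(X, M) = M*X
O(Q) = -9/7 + 130*Q²
299*23 - O(L(-4, -6)) = 299*23 - (-9/7 + 130*(-6*(-4))²) = 6877 - (-9/7 + 130*24²) = 6877 - (-9/7 + 130*576) = 6877 - (-9/7 + 74880) = 6877 - 1*524151/7 = 6877 - 524151/7 = -476012/7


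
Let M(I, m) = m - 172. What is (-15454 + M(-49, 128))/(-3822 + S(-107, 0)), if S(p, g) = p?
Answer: 15498/3929 ≈ 3.9445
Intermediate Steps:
M(I, m) = -172 + m
(-15454 + M(-49, 128))/(-3822 + S(-107, 0)) = (-15454 + (-172 + 128))/(-3822 - 107) = (-15454 - 44)/(-3929) = -15498*(-1/3929) = 15498/3929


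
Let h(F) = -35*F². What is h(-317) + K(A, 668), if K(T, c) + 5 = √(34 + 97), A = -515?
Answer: -3517120 + √131 ≈ -3.5171e+6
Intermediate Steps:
K(T, c) = -5 + √131 (K(T, c) = -5 + √(34 + 97) = -5 + √131)
h(-317) + K(A, 668) = -35*(-317)² + (-5 + √131) = -35*100489 + (-5 + √131) = -3517115 + (-5 + √131) = -3517120 + √131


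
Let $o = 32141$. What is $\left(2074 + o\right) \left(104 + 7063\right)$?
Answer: $245218905$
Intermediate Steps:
$\left(2074 + o\right) \left(104 + 7063\right) = \left(2074 + 32141\right) \left(104 + 7063\right) = 34215 \cdot 7167 = 245218905$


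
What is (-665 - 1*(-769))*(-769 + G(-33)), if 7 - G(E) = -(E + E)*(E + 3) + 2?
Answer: 126464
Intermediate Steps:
G(E) = 5 + 2*E*(3 + E) (G(E) = 7 - (-(E + E)*(E + 3) + 2) = 7 - (-2*E*(3 + E) + 2) = 7 - (2 - 2*E*(3 + E)) = 7 + (-2 + 2*E*(3 + E)) = 5 + 2*E*(3 + E))
(-665 - 1*(-769))*(-769 + G(-33)) = (-665 - 1*(-769))*(-769 + (5 + 2*(-33)² + 6*(-33))) = (-665 + 769)*(-769 + (5 + 2*1089 - 198)) = 104*(-769 + (5 + 2178 - 198)) = 104*(-769 + 1985) = 104*1216 = 126464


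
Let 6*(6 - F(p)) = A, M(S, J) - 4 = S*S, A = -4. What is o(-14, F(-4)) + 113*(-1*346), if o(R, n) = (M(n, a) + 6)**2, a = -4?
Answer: -2926838/81 ≈ -36134.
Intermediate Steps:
M(S, J) = 4 + S**2 (M(S, J) = 4 + S*S = 4 + S**2)
F(p) = 20/3 (F(p) = 6 - 1/6*(-4) = 6 + 2/3 = 20/3)
o(R, n) = (10 + n**2)**2 (o(R, n) = ((4 + n**2) + 6)**2 = (10 + n**2)**2)
o(-14, F(-4)) + 113*(-1*346) = (10 + (20/3)**2)**2 + 113*(-1*346) = (10 + 400/9)**2 + 113*(-346) = (490/9)**2 - 39098 = 240100/81 - 39098 = -2926838/81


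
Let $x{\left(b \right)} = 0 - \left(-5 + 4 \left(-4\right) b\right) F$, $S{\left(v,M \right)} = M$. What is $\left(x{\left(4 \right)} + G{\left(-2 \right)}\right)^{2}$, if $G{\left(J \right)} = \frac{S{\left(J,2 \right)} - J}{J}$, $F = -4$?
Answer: $77284$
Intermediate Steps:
$G{\left(J \right)} = \frac{2 - J}{J}$
$x{\left(b \right)} = -20 - 64 b$ ($x{\left(b \right)} = 0 - \left(-5 + 4 \left(-4\right) b\right) \left(-4\right) = 0 - \left(-5 - 16 b\right) \left(-4\right) = 0 - \left(20 + 64 b\right) = -20 - 64 b$)
$\left(x{\left(4 \right)} + G{\left(-2 \right)}\right)^{2} = \left(\left(-20 - 256\right) + \frac{2 - -2}{-2}\right)^{2} = \left(\left(-20 - 256\right) - \frac{2 + 2}{2}\right)^{2} = \left(-276 - 2\right)^{2} = \left(-278\right)^{2} = 77284$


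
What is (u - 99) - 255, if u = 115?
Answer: -239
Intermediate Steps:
(u - 99) - 255 = (115 - 99) - 255 = 16 - 255 = -239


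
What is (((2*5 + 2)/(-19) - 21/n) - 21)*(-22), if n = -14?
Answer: 8415/19 ≈ 442.89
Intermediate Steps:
(((2*5 + 2)/(-19) - 21/n) - 21)*(-22) = (((2*5 + 2)/(-19) - 21/(-14)) - 21)*(-22) = (((10 + 2)*(-1/19) - 21*(-1/14)) - 21)*(-22) = ((12*(-1/19) + 3/2) - 21)*(-22) = ((-12/19 + 3/2) - 21)*(-22) = (33/38 - 21)*(-22) = -765/38*(-22) = 8415/19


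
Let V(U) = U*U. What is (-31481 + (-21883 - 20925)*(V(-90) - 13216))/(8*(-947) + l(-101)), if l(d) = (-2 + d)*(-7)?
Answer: -218974247/6855 ≈ -31944.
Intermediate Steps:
V(U) = U²
l(d) = 14 - 7*d
(-31481 + (-21883 - 20925)*(V(-90) - 13216))/(8*(-947) + l(-101)) = (-31481 + (-21883 - 20925)*((-90)² - 13216))/(8*(-947) + (14 - 7*(-101))) = (-31481 - 42808*(8100 - 13216))/(-7576 + (14 + 707)) = (-31481 - 42808*(-5116))/(-7576 + 721) = (-31481 + 219005728)/(-6855) = 218974247*(-1/6855) = -218974247/6855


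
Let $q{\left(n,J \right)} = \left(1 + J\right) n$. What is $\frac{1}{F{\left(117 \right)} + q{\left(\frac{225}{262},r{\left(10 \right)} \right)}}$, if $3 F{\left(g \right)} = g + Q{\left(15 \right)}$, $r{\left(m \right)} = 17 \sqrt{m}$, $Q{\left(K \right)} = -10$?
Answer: $- \frac{22565274}{492549569} + \frac{9019350 \sqrt{10}}{492549569} \approx 0.012093$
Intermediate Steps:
$F{\left(g \right)} = - \frac{10}{3} + \frac{g}{3}$ ($F{\left(g \right)} = \frac{g - 10}{3} = \frac{-10 + g}{3} = - \frac{10}{3} + \frac{g}{3}$)
$q{\left(n,J \right)} = n \left(1 + J\right)$
$\frac{1}{F{\left(117 \right)} + q{\left(\frac{225}{262},r{\left(10 \right)} \right)}} = \frac{1}{\left(- \frac{10}{3} + \frac{1}{3} \cdot 117\right) + \frac{225}{262} \left(1 + 17 \sqrt{10}\right)} = \frac{1}{\left(- \frac{10}{3} + 39\right) + 225 \cdot \frac{1}{262} \left(1 + 17 \sqrt{10}\right)} = \frac{1}{\frac{107}{3} + \frac{225 \left(1 + 17 \sqrt{10}\right)}{262}} = \frac{1}{\frac{107}{3} + \left(\frac{225}{262} + \frac{3825 \sqrt{10}}{262}\right)} = \frac{1}{\frac{28709}{786} + \frac{3825 \sqrt{10}}{262}}$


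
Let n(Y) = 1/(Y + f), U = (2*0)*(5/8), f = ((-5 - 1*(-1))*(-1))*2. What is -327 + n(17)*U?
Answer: -327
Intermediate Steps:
f = 8 (f = ((-5 + 1)*(-1))*2 = -4*(-1)*2 = 4*2 = 8)
U = 0 (U = 0*(5*(⅛)) = 0*(5/8) = 0)
n(Y) = 1/(8 + Y) (n(Y) = 1/(Y + 8) = 1/(8 + Y))
-327 + n(17)*U = -327 + 0/(8 + 17) = -327 + 0/25 = -327 + (1/25)*0 = -327 + 0 = -327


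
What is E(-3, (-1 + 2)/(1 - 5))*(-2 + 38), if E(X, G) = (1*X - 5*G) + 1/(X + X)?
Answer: -69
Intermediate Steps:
E(X, G) = X + 1/(2*X) - 5*G (E(X, G) = (X - 5*G) + 1/(2*X) = X + 1/(2*X) - 5*G)
E(-3, (-1 + 2)/(1 - 5))*(-2 + 38) = (-3 + (½)/(-3) - 5*(-1 + 2)/(1 - 5))*(-2 + 38) = (-3 + (½)*(-⅓) - 5/(-4))*36 = (-3 - ⅙ - 5*(-1)/4)*36 = (-3 - ⅙ - 5*(-¼))*36 = (-3 - ⅙ + 5/4)*36 = -23/12*36 = -69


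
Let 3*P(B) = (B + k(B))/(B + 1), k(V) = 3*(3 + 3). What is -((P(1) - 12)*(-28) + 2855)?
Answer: -9307/3 ≈ -3102.3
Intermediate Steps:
k(V) = 18 (k(V) = 3*6 = 18)
P(B) = (18 + B)/(3*(1 + B)) (P(B) = ((B + 18)/(B + 1))/3 = ((18 + B)/(1 + B))/3 = (18 + B)/(3*(1 + B)))
-((P(1) - 12)*(-28) + 2855) = -(((18 + 1)/(3*(1 + 1)) - 12)*(-28) + 2855) = -(((⅓)*19/2 - 12)*(-28) + 2855) = -(((⅓)*(½)*19 - 12)*(-28) + 2855) = -((19/6 - 12)*(-28) + 2855) = -(-53/6*(-28) + 2855) = -(742/3 + 2855) = -1*9307/3 = -9307/3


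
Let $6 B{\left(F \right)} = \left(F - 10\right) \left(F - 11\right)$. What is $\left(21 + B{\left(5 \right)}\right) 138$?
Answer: $3588$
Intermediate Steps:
$B{\left(F \right)} = \frac{\left(-11 + F\right) \left(-10 + F\right)}{6}$ ($B{\left(F \right)} = \frac{\left(F - 10\right) \left(F - 11\right)}{6} = \frac{\left(-10 + F\right) \left(-11 + F\right)}{6} = \frac{\left(-11 + F\right) \left(-10 + F\right)}{6}$)
$\left(21 + B{\left(5 \right)}\right) 138 = \left(21 + \left(\frac{55}{3} - \frac{35}{2} + \frac{5^{2}}{6}\right)\right) 138 = \left(21 + \left(\frac{55}{3} - \frac{35}{2} + \frac{1}{6} \cdot 25\right)\right) 138 = \left(21 + \left(\frac{55}{3} - \frac{35}{2} + \frac{25}{6}\right)\right) 138 = \left(21 + 5\right) 138 = 26 \cdot 138 = 3588$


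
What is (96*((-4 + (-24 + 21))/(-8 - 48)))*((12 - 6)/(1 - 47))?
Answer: -36/23 ≈ -1.5652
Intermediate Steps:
(96*((-4 + (-24 + 21))/(-8 - 48)))*((12 - 6)/(1 - 47)) = (96*((-4 - 3)/(-56)))*(6/(-46)) = (96*(-7*(-1/56)))*(6*(-1/46)) = (96*(1/8))*(-3/23) = 12*(-3/23) = -36/23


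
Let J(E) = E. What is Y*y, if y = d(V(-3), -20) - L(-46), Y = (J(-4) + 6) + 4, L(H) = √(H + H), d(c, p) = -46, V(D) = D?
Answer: -276 - 12*I*√23 ≈ -276.0 - 57.55*I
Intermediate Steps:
L(H) = √2*√H (L(H) = √(2*H) = √2*√H)
Y = 6 (Y = (-4 + 6) + 4 = 2 + 4 = 6)
y = -46 - 2*I*√23 (y = -46 - √2*√(-46) = -46 - √2*I*√46 = -46 - 2*I*√23 ≈ -46.0 - 9.5917*I)
Y*y = 6*(-46 - 2*I*√23) = -276 - 12*I*√23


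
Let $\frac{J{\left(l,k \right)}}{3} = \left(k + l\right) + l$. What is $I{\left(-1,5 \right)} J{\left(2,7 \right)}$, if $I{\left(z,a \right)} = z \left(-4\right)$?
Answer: $132$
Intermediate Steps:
$J{\left(l,k \right)} = 3 k + 6 l$ ($J{\left(l,k \right)} = 3 \left(\left(k + l\right) + l\right) = 3 \left(k + 2 l\right) = 3 k + 6 l$)
$I{\left(z,a \right)} = - 4 z$
$I{\left(-1,5 \right)} J{\left(2,7 \right)} = \left(-4\right) \left(-1\right) \left(3 \cdot 7 + 6 \cdot 2\right) = 4 \left(21 + 12\right) = 4 \cdot 33 = 132$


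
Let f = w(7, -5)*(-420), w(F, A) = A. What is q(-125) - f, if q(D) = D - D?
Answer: -2100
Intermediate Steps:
q(D) = 0
f = 2100 (f = -5*(-420) = 2100)
q(-125) - f = 0 - 1*2100 = 0 - 2100 = -2100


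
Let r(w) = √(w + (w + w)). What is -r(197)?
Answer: -√591 ≈ -24.310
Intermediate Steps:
r(w) = √3*√w (r(w) = √(w + 2*w) = √(3*w) = √3*√w)
-r(197) = -√3*√197 = -√591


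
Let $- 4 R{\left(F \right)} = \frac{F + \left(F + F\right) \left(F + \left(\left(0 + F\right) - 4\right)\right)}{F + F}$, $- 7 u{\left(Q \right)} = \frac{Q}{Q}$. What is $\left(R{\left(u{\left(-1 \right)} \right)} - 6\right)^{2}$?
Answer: $\frac{80089}{3136} \approx 25.539$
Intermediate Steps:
$u{\left(Q \right)} = - \frac{1}{7}$ ($u{\left(Q \right)} = - \frac{Q \frac{1}{Q}}{7} = \left(- \frac{1}{7}\right) 1 = - \frac{1}{7}$)
$R{\left(F \right)} = - \frac{F + 2 F \left(-4 + 2 F\right)}{8 F}$ ($R{\left(F \right)} = - \frac{\left(F + \left(F + F\right) \left(F + \left(\left(0 + F\right) - 4\right)\right)\right) \frac{1}{F + F}}{4} = - \frac{\left(F + 2 F \left(F + \left(F - 4\right)\right)\right) \frac{1}{2 F}}{4} = - \frac{\left(F + 2 F \left(F + \left(-4 + F\right)\right)\right) \frac{1}{2 F}}{4} = - \frac{\left(F + 2 F \left(-4 + 2 F\right)\right) \frac{1}{2 F}}{4} = - \frac{\frac{1}{2} \frac{1}{F} \left(F + 2 F \left(-4 + 2 F\right)\right)}{4} = - \frac{F + 2 F \left(-4 + 2 F\right)}{8 F}$)
$\left(R{\left(u{\left(-1 \right)} \right)} - 6\right)^{2} = \left(\left(\frac{7}{8} - - \frac{1}{14}\right) - 6\right)^{2} = \left(\left(\frac{7}{8} + \frac{1}{14}\right) - 6\right)^{2} = \left(\frac{53}{56} - 6\right)^{2} = \left(- \frac{283}{56}\right)^{2} = \frac{80089}{3136}$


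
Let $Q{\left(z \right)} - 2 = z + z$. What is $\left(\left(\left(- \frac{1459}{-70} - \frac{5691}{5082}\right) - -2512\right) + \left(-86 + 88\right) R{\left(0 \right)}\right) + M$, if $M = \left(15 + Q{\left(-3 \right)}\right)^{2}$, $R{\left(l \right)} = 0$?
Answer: $\frac{11234282}{4235} \approx 2652.7$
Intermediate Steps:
$Q{\left(z \right)} = 2 + 2 z$ ($Q{\left(z \right)} = 2 + \left(z + z\right) = 2 + 2 z$)
$M = 121$ ($M = \left(15 + \left(2 + 2 \left(-3\right)\right)\right)^{2} = \left(15 + \left(2 - 6\right)\right)^{2} = \left(15 - 4\right)^{2} = 11^{2} = 121$)
$\left(\left(\left(- \frac{1459}{-70} - \frac{5691}{5082}\right) - -2512\right) + \left(-86 + 88\right) R{\left(0 \right)}\right) + M = \left(\left(\left(- \frac{1459}{-70} - \frac{5691}{5082}\right) - -2512\right) + \left(-86 + 88\right) 0\right) + 121 = \left(\left(\left(\left(-1459\right) \left(- \frac{1}{70}\right) - \frac{271}{242}\right) + 2512\right) + 2 \cdot 0\right) + 121 = \left(\left(\left(\frac{1459}{70} - \frac{271}{242}\right) + 2512\right) + 0\right) + 121 = \left(\left(\frac{83527}{4235} + 2512\right) + 0\right) + 121 = \left(\frac{10721847}{4235} + 0\right) + 121 = \frac{10721847}{4235} + 121 = \frac{11234282}{4235}$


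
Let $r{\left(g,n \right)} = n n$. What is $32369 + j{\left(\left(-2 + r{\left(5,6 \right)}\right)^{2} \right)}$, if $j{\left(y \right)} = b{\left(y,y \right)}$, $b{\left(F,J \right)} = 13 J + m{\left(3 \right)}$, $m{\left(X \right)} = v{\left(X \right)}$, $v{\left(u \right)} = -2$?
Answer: $47395$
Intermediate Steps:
$m{\left(X \right)} = -2$
$r{\left(g,n \right)} = n^{2}$
$b{\left(F,J \right)} = -2 + 13 J$ ($b{\left(F,J \right)} = 13 J - 2 = -2 + 13 J$)
$j{\left(y \right)} = -2 + 13 y$
$32369 + j{\left(\left(-2 + r{\left(5,6 \right)}\right)^{2} \right)} = 32369 - \left(2 - 13 \left(-2 + 6^{2}\right)^{2}\right) = 32369 - \left(2 - 13 \left(-2 + 36\right)^{2}\right) = 32369 - \left(2 - 13 \cdot 34^{2}\right) = 32369 + \left(-2 + 13 \cdot 1156\right) = 32369 + \left(-2 + 15028\right) = 32369 + 15026 = 47395$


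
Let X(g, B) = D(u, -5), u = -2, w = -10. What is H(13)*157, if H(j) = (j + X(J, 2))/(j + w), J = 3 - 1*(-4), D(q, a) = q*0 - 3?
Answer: 1570/3 ≈ 523.33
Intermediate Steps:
D(q, a) = -3 (D(q, a) = 0 - 3 = -3)
J = 7 (J = 3 + 4 = 7)
X(g, B) = -3
H(j) = (-3 + j)/(-10 + j) (H(j) = (j - 3)/(j - 10) = (-3 + j)/(-10 + j))
H(13)*157 = ((-3 + 13)/(-10 + 13))*157 = (10/3)*157 = 1570/3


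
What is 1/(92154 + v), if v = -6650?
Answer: 1/85504 ≈ 1.1695e-5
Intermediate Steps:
1/(92154 + v) = 1/(92154 - 6650) = 1/85504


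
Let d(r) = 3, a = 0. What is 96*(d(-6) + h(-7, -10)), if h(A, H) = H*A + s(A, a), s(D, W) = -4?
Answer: 6624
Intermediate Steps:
h(A, H) = -4 + A*H (h(A, H) = H*A - 4 = A*H - 4 = -4 + A*H)
96*(d(-6) + h(-7, -10)) = 96*(3 + (-4 - 7*(-10))) = 96*(3 + (-4 + 70)) = 96*(3 + 66) = 96*69 = 6624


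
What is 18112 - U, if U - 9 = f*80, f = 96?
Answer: 10423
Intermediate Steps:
U = 7689 (U = 9 + 96*80 = 9 + 7680 = 7689)
18112 - U = 18112 - 1*7689 = 18112 - 7689 = 10423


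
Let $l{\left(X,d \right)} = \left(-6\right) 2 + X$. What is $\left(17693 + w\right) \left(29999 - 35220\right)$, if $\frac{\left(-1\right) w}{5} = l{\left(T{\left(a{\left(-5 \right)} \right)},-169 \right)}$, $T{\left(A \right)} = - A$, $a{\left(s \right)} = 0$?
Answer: $-92688413$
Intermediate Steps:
$l{\left(X,d \right)} = -12 + X$
$w = 60$ ($w = - 5 \left(-12 - 0\right) = - 5 \left(-12 + 0\right) = \left(-5\right) \left(-12\right) = 60$)
$\left(17693 + w\right) \left(29999 - 35220\right) = \left(17693 + 60\right) \left(29999 - 35220\right) = 17753 \left(-5221\right) = -92688413$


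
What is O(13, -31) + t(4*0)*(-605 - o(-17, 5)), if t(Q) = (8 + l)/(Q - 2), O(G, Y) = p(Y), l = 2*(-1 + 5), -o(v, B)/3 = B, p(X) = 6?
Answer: 4726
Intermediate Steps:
o(v, B) = -3*B
l = 8 (l = 2*4 = 8)
O(G, Y) = 6
t(Q) = 16/(-2 + Q) (t(Q) = (8 + 8)/(Q - 2) = 16/(-2 + Q))
O(13, -31) + t(4*0)*(-605 - o(-17, 5)) = 6 + (16/(-2 + 4*0))*(-605 - (-3)*5) = 6 + (16/(-2 + 0))*(-605 - 1*(-15)) = 6 + (16/(-2))*(-605 + 15) = 6 + (16*(-1/2))*(-590) = 6 - 8*(-590) = 6 + 4720 = 4726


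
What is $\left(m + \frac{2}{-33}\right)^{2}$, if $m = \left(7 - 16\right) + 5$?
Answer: $\frac{17956}{1089} \approx 16.489$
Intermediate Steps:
$m = -4$ ($m = -9 + 5 = -4$)
$\left(m + \frac{2}{-33}\right)^{2} = \left(-4 + \frac{2}{-33}\right)^{2} = \left(-4 + 2 \left(- \frac{1}{33}\right)\right)^{2} = \left(-4 - \frac{2}{33}\right)^{2} = \left(- \frac{134}{33}\right)^{2} = \frac{17956}{1089}$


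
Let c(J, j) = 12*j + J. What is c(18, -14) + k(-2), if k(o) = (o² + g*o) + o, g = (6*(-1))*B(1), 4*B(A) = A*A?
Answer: -145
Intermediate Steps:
B(A) = A²/4 (B(A) = (A*A)/4 = A²/4)
g = -3/2 (g = (6*(-1))*((¼)*1²) = -3/2 ≈ -1.5000)
c(J, j) = J + 12*j
k(o) = o² - o/2 (k(o) = (o² - 3*o/2) + o = o² - o/2)
c(18, -14) + k(-2) = (18 + 12*(-14)) - 2*(-½ - 2) = (18 - 168) - 2*(-5/2) = -150 + 5 = -145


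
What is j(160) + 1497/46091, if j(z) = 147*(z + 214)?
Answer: 2533992495/46091 ≈ 54978.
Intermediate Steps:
j(z) = 31458 + 147*z (j(z) = 147*(214 + z) = 31458 + 147*z)
j(160) + 1497/46091 = (31458 + 147*160) + 1497/46091 = (31458 + 23520) + 1497*(1/46091) = 54978 + 1497/46091 = 2533992495/46091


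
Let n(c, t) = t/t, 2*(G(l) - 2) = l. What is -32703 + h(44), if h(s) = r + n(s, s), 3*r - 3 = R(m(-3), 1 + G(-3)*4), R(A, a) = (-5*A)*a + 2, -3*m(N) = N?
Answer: -98116/3 ≈ -32705.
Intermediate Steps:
G(l) = 2 + l/2
n(c, t) = 1
m(N) = -N/3
R(A, a) = 2 - 5*A*a (R(A, a) = -5*A*a + 2 = 2 - 5*A*a)
r = -10/3 (r = 1 + (2 - 5*(-⅓*(-3))*(1 + (2 + (½)*(-3))*4))/3 = 1 + (2 - 5*1*(1 + (2 - 3/2)*4))/3 = 1 + (2 - 5*1*(1 + (½)*4))/3 = 1 + (2 - 5*1*(1 + 2))/3 = 1 + (2 - 5*1*3)/3 = 1 + (2 - 15)/3 = 1 + (⅓)*(-13) = 1 - 13/3 = -10/3 ≈ -3.3333)
h(s) = -7/3 (h(s) = -10/3 + 1 = -7/3)
-32703 + h(44) = -32703 - 7/3 = -98116/3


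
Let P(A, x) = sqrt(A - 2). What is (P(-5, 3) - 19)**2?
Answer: (19 - I*sqrt(7))**2 ≈ 354.0 - 100.54*I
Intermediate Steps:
P(A, x) = sqrt(-2 + A)
(P(-5, 3) - 19)**2 = (sqrt(-2 - 5) - 19)**2 = (sqrt(-7) - 19)**2 = (I*sqrt(7) - 19)**2 = (-19 + I*sqrt(7))**2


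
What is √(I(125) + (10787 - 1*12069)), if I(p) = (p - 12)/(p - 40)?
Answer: I*√9252845/85 ≈ 35.786*I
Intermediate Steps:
I(p) = (-12 + p)/(-40 + p)
√(I(125) + (10787 - 1*12069)) = √((-12 + 125)/(-40 + 125) + (10787 - 1*12069)) = √(113/85 + (10787 - 12069)) = √((1/85)*113 - 1282) = √(113/85 - 1282) = √(-108857/85) = I*√9252845/85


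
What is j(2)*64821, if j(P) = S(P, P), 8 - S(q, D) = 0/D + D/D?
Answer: 453747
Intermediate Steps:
S(q, D) = 7 (S(q, D) = 8 - (0/D + D/D) = 8 - (0 + 1) = 8 - 1*1 = 8 - 1 = 7)
j(P) = 7
j(2)*64821 = 7*64821 = 453747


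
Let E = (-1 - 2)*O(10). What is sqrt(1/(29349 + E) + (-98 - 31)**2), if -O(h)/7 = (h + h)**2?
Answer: sqrt(23713208721390)/37749 ≈ 129.00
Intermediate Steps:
O(h) = -28*h**2 (O(h) = -7*(h + h)**2 = -7*4*h**2 = -28*h**2)
E = 8400 (E = (-1 - 2)*(-28*10**2) = -(-84)*100 = -3*(-2800) = 8400)
sqrt(1/(29349 + E) + (-98 - 31)**2) = sqrt(1/(29349 + 8400) + (-98 - 31)**2) = sqrt(1/37749 + (-129)**2) = sqrt(1/37749 + 16641) = sqrt(628181110/37749) = sqrt(23713208721390)/37749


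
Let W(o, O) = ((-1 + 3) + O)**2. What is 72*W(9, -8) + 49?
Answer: 2641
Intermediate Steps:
W(o, O) = (2 + O)**2
72*W(9, -8) + 49 = 72*(2 - 8)**2 + 49 = 72*(-6)**2 + 49 = 72*36 + 49 = 2592 + 49 = 2641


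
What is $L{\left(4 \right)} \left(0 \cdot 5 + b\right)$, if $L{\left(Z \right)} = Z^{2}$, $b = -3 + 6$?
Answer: $48$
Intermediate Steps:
$b = 3$
$L{\left(4 \right)} \left(0 \cdot 5 + b\right) = 4^{2} \left(0 \cdot 5 + 3\right) = 16 \left(0 + 3\right) = 16 \cdot 3 = 48$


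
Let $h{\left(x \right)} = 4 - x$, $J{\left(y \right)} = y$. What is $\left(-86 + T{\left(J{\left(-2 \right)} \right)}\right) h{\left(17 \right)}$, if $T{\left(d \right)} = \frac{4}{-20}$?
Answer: $\frac{5603}{5} \approx 1120.6$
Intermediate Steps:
$T{\left(d \right)} = - \frac{1}{5}$ ($T{\left(d \right)} = 4 \left(- \frac{1}{20}\right) = - \frac{1}{5}$)
$\left(-86 + T{\left(J{\left(-2 \right)} \right)}\right) h{\left(17 \right)} = \left(-86 - \frac{1}{5}\right) \left(4 - 17\right) = - \frac{431 \left(4 - 17\right)}{5} = \left(- \frac{431}{5}\right) \left(-13\right) = \frac{5603}{5}$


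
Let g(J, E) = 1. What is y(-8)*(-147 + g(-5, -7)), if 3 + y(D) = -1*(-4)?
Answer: -146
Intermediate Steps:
y(D) = 1 (y(D) = -3 - 1*(-4) = -3 + 4 = 1)
y(-8)*(-147 + g(-5, -7)) = 1*(-147 + 1) = 1*(-146) = -146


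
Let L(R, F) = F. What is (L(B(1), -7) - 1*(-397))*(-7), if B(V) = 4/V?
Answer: -2730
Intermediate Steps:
(L(B(1), -7) - 1*(-397))*(-7) = (-7 - 1*(-397))*(-7) = (-7 + 397)*(-7) = 390*(-7) = -2730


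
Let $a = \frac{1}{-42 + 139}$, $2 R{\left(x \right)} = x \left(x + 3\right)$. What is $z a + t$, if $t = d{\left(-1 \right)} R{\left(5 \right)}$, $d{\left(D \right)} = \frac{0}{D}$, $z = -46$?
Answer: $- \frac{46}{97} \approx -0.47423$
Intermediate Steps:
$R{\left(x \right)} = \frac{x \left(3 + x\right)}{2}$ ($R{\left(x \right)} = \frac{x \left(x + 3\right)}{2} = \frac{x \left(3 + x\right)}{2}$)
$a = \frac{1}{97} \approx 0.010309$
$d{\left(D \right)} = 0$
$t = 0$ ($t = 0 \cdot \frac{1}{2} \cdot 5 \left(3 + 5\right) = 0 \cdot \frac{1}{2} \cdot 5 \cdot 8 = 0 \cdot 20 = 0$)
$z a + t = \left(-46\right) \frac{1}{97} + 0 = - \frac{46}{97} + 0 = - \frac{46}{97}$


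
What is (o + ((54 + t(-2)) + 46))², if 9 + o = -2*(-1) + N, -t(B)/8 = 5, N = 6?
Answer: 3481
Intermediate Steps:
t(B) = -40 (t(B) = -8*5 = -40)
o = -1 (o = -9 + (-2*(-1) + 6) = -9 + (2 + 6) = -9 + 8 = -1)
(o + ((54 + t(-2)) + 46))² = (-1 + ((54 - 40) + 46))² = (-1 + (14 + 46))² = (-1 + 60)² = 59² = 3481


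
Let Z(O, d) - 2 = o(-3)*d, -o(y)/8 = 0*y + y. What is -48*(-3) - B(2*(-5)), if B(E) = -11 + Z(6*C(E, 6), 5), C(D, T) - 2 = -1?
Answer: 33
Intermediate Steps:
o(y) = -8*y (o(y) = -8*(0*y + y) = -8*(0 + y) = -8*y)
C(D, T) = 1 (C(D, T) = 2 - 1 = 1)
Z(O, d) = 2 + 24*d (Z(O, d) = 2 + (-8*(-3))*d = 2 + 24*d)
B(E) = 111 (B(E) = -11 + (2 + 24*5) = -11 + (2 + 120) = -11 + 122 = 111)
-48*(-3) - B(2*(-5)) = -48*(-3) - 1*111 = 144 - 111 = 33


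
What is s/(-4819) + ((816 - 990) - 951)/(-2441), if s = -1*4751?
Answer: 17018566/11763179 ≈ 1.4468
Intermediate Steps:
s = -4751
s/(-4819) + ((816 - 990) - 951)/(-2441) = -4751/(-4819) + ((816 - 990) - 951)/(-2441) = -4751*(-1/4819) + (-174 - 951)*(-1/2441) = 4751/4819 - 1125*(-1/2441) = 4751/4819 + 1125/2441 = 17018566/11763179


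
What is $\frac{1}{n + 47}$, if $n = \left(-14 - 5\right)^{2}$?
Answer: $\frac{1}{408} \approx 0.002451$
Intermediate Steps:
$n = 361$ ($n = \left(-19\right)^{2} = 361$)
$\frac{1}{n + 47} = \frac{1}{361 + 47} = \frac{1}{408}$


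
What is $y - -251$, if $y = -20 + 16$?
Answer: $247$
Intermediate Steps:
$y = -4$
$y - -251 = -4 - -251 = -4 + 251 = 247$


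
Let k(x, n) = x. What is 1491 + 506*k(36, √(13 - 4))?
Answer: 19707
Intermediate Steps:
1491 + 506*k(36, √(13 - 4)) = 1491 + 506*36 = 1491 + 18216 = 19707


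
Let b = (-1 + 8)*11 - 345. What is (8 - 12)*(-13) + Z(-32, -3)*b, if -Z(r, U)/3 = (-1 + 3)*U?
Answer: -4772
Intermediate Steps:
Z(r, U) = -6*U (Z(r, U) = -3*(-1 + 3)*U = -6*U)
b = -268 (b = 7*11 - 345 = 77 - 345 = -268)
(8 - 12)*(-13) + Z(-32, -3)*b = (8 - 12)*(-13) - 6*(-3)*(-268) = -4*(-13) + 18*(-268) = 52 - 4824 = -4772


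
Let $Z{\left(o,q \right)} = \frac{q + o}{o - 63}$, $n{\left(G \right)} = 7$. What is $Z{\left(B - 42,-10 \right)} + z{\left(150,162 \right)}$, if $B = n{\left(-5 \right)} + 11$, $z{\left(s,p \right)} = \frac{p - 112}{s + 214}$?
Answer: $\frac{8363}{15834} \approx 0.52817$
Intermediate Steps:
$z{\left(s,p \right)} = \frac{-112 + p}{214 + s}$
$B = 18$ ($B = 7 + 11 = 18$)
$Z{\left(o,q \right)} = \frac{o + q}{-63 + o}$
$Z{\left(B - 42,-10 \right)} + z{\left(150,162 \right)} = \frac{\left(18 - 42\right) - 10}{-63 + \left(18 - 42\right)} + \frac{-112 + 162}{214 + 150} = \frac{-24 - 10}{-63 - 24} + \frac{1}{364} \cdot 50 = \frac{1}{-87} \left(-34\right) + \frac{1}{364} \cdot 50 = \left(- \frac{1}{87}\right) \left(-34\right) + \frac{25}{182} = \frac{34}{87} + \frac{25}{182} = \frac{8363}{15834}$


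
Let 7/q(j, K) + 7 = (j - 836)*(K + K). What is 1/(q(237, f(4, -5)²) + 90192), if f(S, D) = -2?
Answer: 4799/432831401 ≈ 1.1087e-5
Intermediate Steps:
q(j, K) = 7/(-7 + 2*K*(-836 + j)) (q(j, K) = 7/(-7 + (j - 836)*(K + K)) = 7/(-7 + (-836 + j)*(2*K)) = 7/(-7 + 2*K*(-836 + j)))
1/(q(237, f(4, -5)²) + 90192) = 1/(7/(-7 - 1672*(-2)² + 2*(-2)²*237) + 90192) = 1/(7/(-7 - 1672*4 + 2*4*237) + 90192) = 1/(7/(-7 - 6688 + 1896) + 90192) = 1/(7/(-4799) + 90192) = 1/(7*(-1/4799) + 90192) = 1/(-7/4799 + 90192) = 1/(432831401/4799) = 4799/432831401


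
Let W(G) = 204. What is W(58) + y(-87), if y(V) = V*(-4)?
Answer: 552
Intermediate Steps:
y(V) = -4*V
W(58) + y(-87) = 204 - 4*(-87) = 204 + 348 = 552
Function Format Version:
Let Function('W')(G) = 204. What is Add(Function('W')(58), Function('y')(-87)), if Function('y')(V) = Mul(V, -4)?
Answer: 552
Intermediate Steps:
Function('y')(V) = Mul(-4, V)
Add(Function('W')(58), Function('y')(-87)) = Add(204, Mul(-4, -87)) = Add(204, 348) = 552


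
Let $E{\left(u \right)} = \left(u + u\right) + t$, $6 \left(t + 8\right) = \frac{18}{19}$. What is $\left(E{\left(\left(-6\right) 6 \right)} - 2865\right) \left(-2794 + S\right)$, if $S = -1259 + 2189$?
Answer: $\frac{104294528}{19} \approx 5.4892 \cdot 10^{6}$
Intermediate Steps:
$t = - \frac{149}{19}$ ($t = -8 + \frac{18 \cdot \frac{1}{19}}{6} = -8 + \frac{1}{6} \cdot \frac{18}{19} = -8 + \frac{3}{19} = - \frac{149}{19} \approx -7.8421$)
$S = 930$
$E{\left(u \right)} = - \frac{149}{19} + 2 u$ ($E{\left(u \right)} = \left(u + u\right) - \frac{149}{19} = 2 u - \frac{149}{19} = - \frac{149}{19} + 2 u$)
$\left(E{\left(\left(-6\right) 6 \right)} - 2865\right) \left(-2794 + S\right) = \left(\left(- \frac{149}{19} + 2 \left(\left(-6\right) 6\right)\right) - 2865\right) \left(-2794 + 930\right) = \left(\left(- \frac{149}{19} + 2 \left(-36\right)\right) - 2865\right) \left(-1864\right) = \left(\left(- \frac{149}{19} - 72\right) - 2865\right) \left(-1864\right) = \left(- \frac{1517}{19} - 2865\right) \left(-1864\right) = \left(- \frac{55952}{19}\right) \left(-1864\right) = \frac{104294528}{19}$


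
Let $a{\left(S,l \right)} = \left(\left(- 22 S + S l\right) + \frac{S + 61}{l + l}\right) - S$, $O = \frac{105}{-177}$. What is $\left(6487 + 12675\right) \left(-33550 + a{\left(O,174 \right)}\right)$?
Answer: $- \frac{1102907578916}{1711} \approx -6.446 \cdot 10^{8}$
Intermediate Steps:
$O = - \frac{35}{59}$ ($O = 105 \left(- \frac{1}{177}\right) = - \frac{35}{59} \approx -0.59322$)
$a{\left(S,l \right)} = - 23 S + S l + \frac{61 + S}{2 l}$ ($a{\left(S,l \right)} = \left(\left(- 22 S + S l\right) + \frac{61 + S}{2 l}\right) - S = \left(- 22 S + S l + \frac{61 + S}{2 l}\right) - S = - 23 S + S l + \frac{61 + S}{2 l}$)
$\left(6487 + 12675\right) \left(-33550 + a{\left(O,174 \right)}\right) = \left(6487 + 12675\right) \left(-33550 + \frac{61 - \frac{35}{59} + 2 \left(- \frac{35}{59}\right) 174 \left(-23 + 174\right)}{2 \cdot 174}\right) = 19162 \left(-33550 + \frac{1}{2} \cdot \frac{1}{174} \left(61 - \frac{35}{59} + 2 \left(- \frac{35}{59}\right) 174 \cdot 151\right)\right) = 19162 \left(-33550 + \frac{1}{2} \cdot \frac{1}{174} \left(61 - \frac{35}{59} - \frac{1839180}{59}\right)\right) = 19162 \left(-33550 + \frac{1}{2} \cdot \frac{1}{174} \left(- \frac{1835616}{59}\right)\right) = 19162 \left(-33550 - \frac{152968}{1711}\right) = 19162 \left(- \frac{57557018}{1711}\right) = - \frac{1102907578916}{1711}$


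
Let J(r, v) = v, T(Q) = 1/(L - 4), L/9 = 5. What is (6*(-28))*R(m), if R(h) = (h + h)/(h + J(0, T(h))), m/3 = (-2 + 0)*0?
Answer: 0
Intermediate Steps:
L = 45 (L = 9*5 = 45)
m = 0 (m = 3*((-2 + 0)*0) = 3*(-2*0) = 3*0 = 0)
T(Q) = 1/41 (T(Q) = 1/(45 - 4) = 1/41)
R(h) = 2*h/(1/41 + h) (R(h) = (h + h)/(h + 1/41) = (2*h)/(1/41 + h) = 2*h/(1/41 + h))
(6*(-28))*R(m) = (6*(-28))*(82*0/(1 + 41*0)) = -13776*0/(1 + 0) = -13776*0/1 = -13776*0 = -168*0 = 0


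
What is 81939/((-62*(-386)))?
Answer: 81939/23932 ≈ 3.4238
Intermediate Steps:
81939/((-62*(-386))) = 81939/23932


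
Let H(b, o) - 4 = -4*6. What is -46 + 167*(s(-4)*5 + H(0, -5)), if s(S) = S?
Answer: -6726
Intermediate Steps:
H(b, o) = -20 (H(b, o) = 4 - 4*6 = 4 - 24 = -20)
-46 + 167*(s(-4)*5 + H(0, -5)) = -46 + 167*(-4*5 - 20) = -46 + 167*(-20 - 20) = -46 + 167*(-40) = -46 - 6680 = -6726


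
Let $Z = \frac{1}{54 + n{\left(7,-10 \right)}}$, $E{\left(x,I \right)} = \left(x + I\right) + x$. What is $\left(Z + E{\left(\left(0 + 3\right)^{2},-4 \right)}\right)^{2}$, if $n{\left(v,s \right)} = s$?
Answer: $\frac{380689}{1936} \approx 196.64$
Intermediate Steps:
$E{\left(x,I \right)} = I + 2 x$ ($E{\left(x,I \right)} = \left(I + x\right) + x = I + 2 x$)
$Z = \frac{1}{44}$ ($Z = \frac{1}{54 - 10} = \frac{1}{44} \approx 0.022727$)
$\left(Z + E{\left(\left(0 + 3\right)^{2},-4 \right)}\right)^{2} = \left(\frac{1}{44} - \left(4 - 2 \left(0 + 3\right)^{2}\right)\right)^{2} = \left(\frac{1}{44} - \left(4 - 2 \cdot 3^{2}\right)\right)^{2} = \left(\frac{1}{44} + \left(-4 + 2 \cdot 9\right)\right)^{2} = \left(\frac{1}{44} + \left(-4 + 18\right)\right)^{2} = \left(\frac{1}{44} + 14\right)^{2} = \left(\frac{617}{44}\right)^{2} = \frac{380689}{1936}$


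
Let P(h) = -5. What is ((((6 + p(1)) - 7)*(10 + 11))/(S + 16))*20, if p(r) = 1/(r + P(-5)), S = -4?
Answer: -175/4 ≈ -43.750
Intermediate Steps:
p(r) = 1/(-5 + r) (p(r) = 1/(r - 5) = 1/(-5 + r))
((((6 + p(1)) - 7)*(10 + 11))/(S + 16))*20 = ((((6 + 1/(-5 + 1)) - 7)*(10 + 11))/(-4 + 16))*20 = ((((6 + 1/(-4)) - 7)*21)/12)*20 = ((((6 - ¼) - 7)*21)*(1/12))*20 = (((23/4 - 7)*21)*(1/12))*20 = (-5/4*21*(1/12))*20 = -105/4*1/12*20 = -35/16*20 = -175/4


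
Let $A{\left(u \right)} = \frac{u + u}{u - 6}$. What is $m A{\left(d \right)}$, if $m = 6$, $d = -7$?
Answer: $\frac{84}{13} \approx 6.4615$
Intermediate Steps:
$A{\left(u \right)} = \frac{2 u}{-6 + u}$
$m A{\left(d \right)} = 6 \cdot 2 \left(-7\right) \frac{1}{-6 - 7} = 6 \cdot 2 \left(-7\right) \frac{1}{-13} = 6 \cdot 2 \left(-7\right) \left(- \frac{1}{13}\right) = 6 \cdot \frac{14}{13} = \frac{84}{13}$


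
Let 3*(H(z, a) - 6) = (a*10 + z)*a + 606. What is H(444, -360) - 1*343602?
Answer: 35326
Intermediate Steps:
H(z, a) = 208 + a*(z + 10*a)/3 (H(z, a) = 6 + ((a*10 + z)*a + 606)/3 = 6 + ((10*a + z)*a + 606)/3 = 6 + ((z + 10*a)*a + 606)/3 = 6 + (a*(z + 10*a) + 606)/3 = 6 + (606 + a*(z + 10*a))/3 = 6 + (202 + a*(z + 10*a)/3) = 208 + a*(z + 10*a)/3)
H(444, -360) - 1*343602 = (208 + (10/3)*(-360)**2 + (1/3)*(-360)*444) - 1*343602 = (208 + (10/3)*129600 - 53280) - 343602 = (208 + 432000 - 53280) - 343602 = 378928 - 343602 = 35326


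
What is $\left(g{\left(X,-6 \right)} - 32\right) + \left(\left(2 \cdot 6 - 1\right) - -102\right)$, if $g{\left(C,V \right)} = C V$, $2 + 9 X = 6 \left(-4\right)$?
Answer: $\frac{295}{3} \approx 98.333$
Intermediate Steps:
$X = - \frac{26}{9}$ ($X = - \frac{2}{9} + \frac{6 \left(-4\right)}{9} = - \frac{2}{9} + \frac{1}{9} \left(-24\right) = - \frac{2}{9} - \frac{8}{3} = - \frac{26}{9} \approx -2.8889$)
$\left(g{\left(X,-6 \right)} - 32\right) + \left(\left(2 \cdot 6 - 1\right) - -102\right) = \left(\left(- \frac{26}{9}\right) \left(-6\right) - 32\right) + \left(\left(2 \cdot 6 - 1\right) - -102\right) = \left(\frac{52}{3} - 32\right) + \left(\left(12 - 1\right) + 102\right) = - \frac{44}{3} + \left(11 + 102\right) = - \frac{44}{3} + 113 = \frac{295}{3}$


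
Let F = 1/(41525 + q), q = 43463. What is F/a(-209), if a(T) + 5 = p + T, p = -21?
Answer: -1/19972180 ≈ -5.0070e-8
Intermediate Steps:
F = 1/84988 (F = 1/(41525 + 43463) = 1/84988 ≈ 1.1766e-5)
a(T) = -26 + T (a(T) = -5 + (-21 + T) = -26 + T)
F/a(-209) = 1/(84988*(-26 - 209)) = (1/84988)/(-235) = (1/84988)*(-1/235) = -1/19972180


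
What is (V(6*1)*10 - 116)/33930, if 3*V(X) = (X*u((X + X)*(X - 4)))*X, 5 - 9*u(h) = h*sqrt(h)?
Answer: -74/50895 - 64*sqrt(6)/3393 ≈ -0.047657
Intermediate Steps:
u(h) = 5/9 - h**(3/2)/9 (u(h) = 5/9 - h*sqrt(h)/9 = 5/9 - h**(3/2)/9)
V(X) = X**2*(5/9 - 2*sqrt(2)*(X*(-4 + X))**(3/2)/9)/3 (V(X) = ((X*(5/9 - ((X - 4)*(X + X))**(3/2)/9))*X)/3 = ((X*(5/9 - (2*X*(-4 + X))**(3/2)/9))*X)/3 = ((X*(5/9 - 2*sqrt(2)*(X*(-4 + X))**(3/2)/9))*X)/3 = (X**2*(5/9 - 2*sqrt(2)*(X*(-4 + X))**(3/2)/9))/3 = X**2*(5/9 - 2*sqrt(2)*(X*(-4 + X))**(3/2)/9)/3)
(V(6*1)*10 - 116)/33930 = (((6*1)**2*(5 - 2*sqrt(2)*((6*1)*(-4 + 6*1))**(3/2))/27)*10 - 116)/33930 = (((1/27)*6**2*(5 - 2*sqrt(2)*(6*(-4 + 6))**(3/2)))*10 - 116)*(1/33930) = (((1/27)*36*(5 - 2*sqrt(2)*(6*2)**(3/2)))*10 - 116)*(1/33930) = (((1/27)*36*(5 - 2*sqrt(2)*12**(3/2)))*10 - 116)*(1/33930) = (((1/27)*36*(5 - 2*sqrt(2)*24*sqrt(3)))*10 - 116)*(1/33930) = (((1/27)*36*(5 - 48*sqrt(6)))*10 - 116)*(1/33930) = ((20/3 - 64*sqrt(6))*10 - 116)*(1/33930) = ((200/3 - 640*sqrt(6)) - 116)*(1/33930) = (-148/3 - 640*sqrt(6))*(1/33930) = -74/50895 - 64*sqrt(6)/3393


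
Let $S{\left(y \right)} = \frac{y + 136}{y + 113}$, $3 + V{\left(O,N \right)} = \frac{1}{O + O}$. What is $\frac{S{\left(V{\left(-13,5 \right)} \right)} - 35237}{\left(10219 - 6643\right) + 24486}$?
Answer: $- \frac{50369563}{40114629} \approx -1.2556$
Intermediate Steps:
$V{\left(O,N \right)} = -3 + \frac{1}{2 O}$ ($V{\left(O,N \right)} = -3 + \frac{1}{O + O} = -3 + \frac{1}{2 O}$)
$S{\left(y \right)} = \frac{136 + y}{113 + y}$
$\frac{S{\left(V{\left(-13,5 \right)} \right)} - 35237}{\left(10219 - 6643\right) + 24486} = \frac{\frac{136 - \left(3 - \frac{1}{2 \left(-13\right)}\right)}{113 - \left(3 - \frac{1}{2 \left(-13\right)}\right)} - 35237}{\left(10219 - 6643\right) + 24486} = \frac{\frac{136 + \left(-3 + \frac{1}{2} \left(- \frac{1}{13}\right)\right)}{113 + \left(-3 + \frac{1}{2} \left(- \frac{1}{13}\right)\right)} - 35237}{\left(10219 - 6643\right) + 24486} = \frac{\frac{136 - \frac{79}{26}}{113 - \frac{79}{26}} - 35237}{3576 + 24486} = \frac{\frac{136 - \frac{79}{26}}{113 - \frac{79}{26}} - 35237}{28062} = \left(\frac{1}{\frac{2859}{26}} \cdot \frac{3457}{26} - 35237\right) \frac{1}{28062} = \left(\frac{26}{2859} \cdot \frac{3457}{26} - 35237\right) \frac{1}{28062} = \left(\frac{3457}{2859} - 35237\right) \frac{1}{28062} = \left(- \frac{100739126}{2859}\right) \frac{1}{28062} = - \frac{50369563}{40114629}$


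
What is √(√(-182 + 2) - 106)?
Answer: √(-106 + 6*I*√5) ≈ 0.65026 + 10.316*I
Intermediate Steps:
√(√(-182 + 2) - 106) = √(√(-180) - 106) = √(6*I*√5 - 106) = √(-106 + 6*I*√5)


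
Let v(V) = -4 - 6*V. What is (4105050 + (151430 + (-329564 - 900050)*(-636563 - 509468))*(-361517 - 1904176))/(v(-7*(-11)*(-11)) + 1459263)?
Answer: -3192760002899885502/1464341 ≈ -2.1803e+12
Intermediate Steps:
(4105050 + (151430 + (-329564 - 900050)*(-636563 - 509468))*(-361517 - 1904176))/(v(-7*(-11)*(-11)) + 1459263) = (4105050 + (151430 + (-329564 - 900050)*(-636563 - 509468))*(-361517 - 1904176))/((-4 - 6*(-7*(-11))*(-11)) + 1459263) = (4105050 + (151430 - 1229614*(-1146031))*(-2265693))/((-4 - 462*(-11)) + 1459263) = (4105050 + (151430 + 1409175762034)*(-2265693))/((-4 - 6*(-847)) + 1459263) = (4105050 + 1409175913464*(-2265693))/((-4 + 5082) + 1459263) = (4105050 - 3192760002903990552)/(5078 + 1459263) = -3192760002899885502/1464341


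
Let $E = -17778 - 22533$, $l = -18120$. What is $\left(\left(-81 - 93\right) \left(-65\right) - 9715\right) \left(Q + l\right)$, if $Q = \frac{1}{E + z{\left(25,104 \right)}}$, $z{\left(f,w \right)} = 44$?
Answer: $- \frac{1163772675395}{40267} \approx -2.8901 \cdot 10^{7}$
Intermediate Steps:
$E = -40311$ ($E = -17778 - 22533 = -40311$)
$Q = - \frac{1}{40267}$ ($Q = \frac{1}{-40311 + 44} = \frac{1}{-40267} = - \frac{1}{40267} \approx -2.4834 \cdot 10^{-5}$)
$\left(\left(-81 - 93\right) \left(-65\right) - 9715\right) \left(Q + l\right) = \left(\left(-81 - 93\right) \left(-65\right) - 9715\right) \left(- \frac{1}{40267} - 18120\right) = \left(\left(-174\right) \left(-65\right) - 9715\right) \left(- \frac{729638041}{40267}\right) = \left(11310 - 9715\right) \left(- \frac{729638041}{40267}\right) = 1595 \left(- \frac{729638041}{40267}\right) = - \frac{1163772675395}{40267}$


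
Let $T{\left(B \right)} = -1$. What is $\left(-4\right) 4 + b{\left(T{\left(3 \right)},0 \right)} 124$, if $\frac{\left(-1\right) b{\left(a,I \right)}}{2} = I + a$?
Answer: $232$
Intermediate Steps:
$b{\left(a,I \right)} = - 2 I - 2 a$ ($b{\left(a,I \right)} = - 2 \left(I + a\right) = - 2 I - 2 a$)
$\left(-4\right) 4 + b{\left(T{\left(3 \right)},0 \right)} 124 = \left(-4\right) 4 + \left(\left(-2\right) 0 - -2\right) 124 = -16 + \left(0 + 2\right) 124 = -16 + 2 \cdot 124 = -16 + 248 = 232$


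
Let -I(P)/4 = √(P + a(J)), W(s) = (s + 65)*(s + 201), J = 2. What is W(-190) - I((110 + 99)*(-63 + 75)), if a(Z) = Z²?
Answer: -1375 + 16*√157 ≈ -1174.5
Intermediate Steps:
W(s) = (65 + s)*(201 + s)
I(P) = -4*√(4 + P) (I(P) = -4*√(P + 2²) = -4*√(P + 4) = -4*√(4 + P))
W(-190) - I((110 + 99)*(-63 + 75)) = (13065 + (-190)² + 266*(-190)) - (-4)*√(4 + (110 + 99)*(-63 + 75)) = (13065 + 36100 - 50540) - (-4)*√(4 + 209*12) = -1375 - (-4)*√(4 + 2508) = -1375 - (-4)*√2512 = -1375 - (-4)*4*√157 = -1375 - (-16)*√157 = -1375 + 16*√157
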